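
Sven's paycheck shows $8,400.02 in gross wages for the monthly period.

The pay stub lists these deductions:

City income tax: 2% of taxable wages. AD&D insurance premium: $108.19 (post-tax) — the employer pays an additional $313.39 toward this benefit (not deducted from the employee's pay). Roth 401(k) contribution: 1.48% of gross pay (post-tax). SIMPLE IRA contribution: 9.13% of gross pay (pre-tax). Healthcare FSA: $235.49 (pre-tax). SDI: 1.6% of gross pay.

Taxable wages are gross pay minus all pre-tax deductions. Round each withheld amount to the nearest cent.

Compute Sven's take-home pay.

Healthcare FSA: $235.49
SIMPLE IRA contribution: $8,400.02 × 0.0913 = $766.92
Pre-tax total = $235.49 + $766.92 = $1,002.41
Taxable wages = $8,400.02 − $1,002.41 = $7,397.61
City income tax: $7,397.61 × 0.02 = $147.95
SDI: $8,400.02 × 0.016 = $134.40
Roth 401(k) contribution: $8,400.02 × 0.0148 = $124.32
AD&D insurance premium: $108.19
(Employer's $313.39 toward AD&D insurance premium is not withheld from the employee.)
Total deductions = $235.49 + $766.92 + $147.95 + $134.40 + $124.32 + $108.19 = $1,517.27
Net pay = $8,400.02 − $1,517.27 = $6,882.75

$6,882.75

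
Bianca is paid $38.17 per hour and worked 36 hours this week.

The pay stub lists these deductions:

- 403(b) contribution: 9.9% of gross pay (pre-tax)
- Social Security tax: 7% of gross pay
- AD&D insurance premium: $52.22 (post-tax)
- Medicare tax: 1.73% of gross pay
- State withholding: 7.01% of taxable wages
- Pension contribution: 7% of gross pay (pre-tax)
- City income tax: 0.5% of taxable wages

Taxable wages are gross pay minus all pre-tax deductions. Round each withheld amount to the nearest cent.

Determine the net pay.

$883.95

Gross pay: 36 × $38.17 = $1,374.12
403(b) contribution: $1,374.12 × 0.099 = $136.04
Pension contribution: $1,374.12 × 0.07 = $96.19
Pre-tax total = $136.04 + $96.19 = $232.23
Taxable wages = $1,374.12 − $232.23 = $1,141.89
State withholding: $1,141.89 × 0.0701 = $80.05
City income tax: $1,141.89 × 0.005 = $5.71
Medicare tax: $1,374.12 × 0.0173 = $23.77
Social Security tax: $1,374.12 × 0.07 = $96.19
AD&D insurance premium: $52.22
Total deductions = $136.04 + $96.19 + $80.05 + $5.71 + $23.77 + $96.19 + $52.22 = $490.17
Net pay = $1,374.12 − $490.17 = $883.95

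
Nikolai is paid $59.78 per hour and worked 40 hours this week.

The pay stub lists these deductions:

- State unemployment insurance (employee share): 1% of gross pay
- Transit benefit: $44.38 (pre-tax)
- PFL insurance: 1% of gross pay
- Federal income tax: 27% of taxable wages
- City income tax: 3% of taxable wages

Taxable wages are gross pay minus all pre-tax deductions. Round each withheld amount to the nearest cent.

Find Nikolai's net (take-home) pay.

$1,594.96

Gross pay: 40 × $59.78 = $2,391.20
Transit benefit: $44.38
Taxable wages = $2,391.20 − $44.38 = $2,346.82
City income tax: $2,346.82 × 0.03 = $70.40
Federal income tax: $2,346.82 × 0.27 = $633.64
PFL insurance: $2,391.20 × 0.01 = $23.91
State unemployment insurance (employee share): $2,391.20 × 0.01 = $23.91
Total deductions = $44.38 + $70.40 + $633.64 + $23.91 + $23.91 = $796.24
Net pay = $2,391.20 − $796.24 = $1,594.96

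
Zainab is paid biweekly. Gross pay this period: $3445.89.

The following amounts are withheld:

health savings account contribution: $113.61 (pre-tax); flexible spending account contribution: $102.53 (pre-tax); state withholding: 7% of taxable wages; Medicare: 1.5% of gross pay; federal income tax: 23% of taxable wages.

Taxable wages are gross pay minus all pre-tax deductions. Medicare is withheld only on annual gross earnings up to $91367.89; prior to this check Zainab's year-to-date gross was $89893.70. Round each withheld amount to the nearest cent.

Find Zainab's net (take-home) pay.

Flexible spending account contribution: $102.53
Health savings account contribution: $113.61
Pre-tax total = $102.53 + $113.61 = $216.14
Taxable wages = $3445.89 − $216.14 = $3229.75
State withholding: $3229.75 × 0.07 = $226.08
Federal income tax: $3229.75 × 0.23 = $742.84
Medicare: only $91367.89 − $89893.70 = $1474.19 of this check is subject → $1474.19 × 0.015 = $22.11
Total deductions = $102.53 + $113.61 + $226.08 + $742.84 + $22.11 = $1207.17
Net pay = $3445.89 − $1207.17 = $2238.72

$2238.72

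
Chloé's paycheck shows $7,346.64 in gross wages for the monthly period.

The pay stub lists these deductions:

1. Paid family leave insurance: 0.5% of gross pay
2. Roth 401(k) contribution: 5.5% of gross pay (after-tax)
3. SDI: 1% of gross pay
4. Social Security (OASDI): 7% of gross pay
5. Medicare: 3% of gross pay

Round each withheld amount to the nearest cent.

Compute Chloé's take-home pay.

Paid family leave insurance: $7,346.64 × 0.005 = $36.73
Social Security (OASDI): $7,346.64 × 0.07 = $514.26
Medicare: $7,346.64 × 0.03 = $220.40
SDI: $7,346.64 × 0.01 = $73.47
Roth 401(k) contribution: $7,346.64 × 0.055 = $404.07
Total deductions = $36.73 + $514.26 + $220.40 + $73.47 + $404.07 = $1,248.93
Net pay = $7,346.64 − $1,248.93 = $6,097.71

$6,097.71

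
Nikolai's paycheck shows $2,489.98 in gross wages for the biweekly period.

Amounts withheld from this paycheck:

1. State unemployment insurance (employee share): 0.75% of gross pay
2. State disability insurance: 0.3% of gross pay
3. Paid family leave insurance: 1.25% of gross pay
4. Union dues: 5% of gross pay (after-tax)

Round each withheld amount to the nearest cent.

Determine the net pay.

$2,308.22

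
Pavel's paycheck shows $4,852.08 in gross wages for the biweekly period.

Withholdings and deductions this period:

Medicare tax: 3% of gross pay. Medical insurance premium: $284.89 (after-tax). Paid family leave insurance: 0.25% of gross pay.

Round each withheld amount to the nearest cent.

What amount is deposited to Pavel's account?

$4,409.50

Medicare tax: $4,852.08 × 0.03 = $145.56
Paid family leave insurance: $4,852.08 × 0.0025 = $12.13
Medical insurance premium: $284.89
Total deductions = $145.56 + $12.13 + $284.89 = $442.58
Net pay = $4,852.08 − $442.58 = $4,409.50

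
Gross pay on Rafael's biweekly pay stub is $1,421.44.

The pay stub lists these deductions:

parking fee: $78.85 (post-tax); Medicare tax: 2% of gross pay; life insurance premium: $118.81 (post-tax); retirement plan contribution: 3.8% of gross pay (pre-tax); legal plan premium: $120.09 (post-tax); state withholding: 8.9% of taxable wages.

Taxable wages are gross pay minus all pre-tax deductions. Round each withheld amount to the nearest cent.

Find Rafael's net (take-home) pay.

$899.55

Retirement plan contribution: $1,421.44 × 0.038 = $54.01
Taxable wages = $1,421.44 − $54.01 = $1,367.43
State withholding: $1,367.43 × 0.089 = $121.70
Medicare tax: $1,421.44 × 0.02 = $28.43
Legal plan premium: $120.09
Parking fee: $78.85
Life insurance premium: $118.81
Total deductions = $54.01 + $121.70 + $28.43 + $120.09 + $78.85 + $118.81 = $521.89
Net pay = $1,421.44 − $521.89 = $899.55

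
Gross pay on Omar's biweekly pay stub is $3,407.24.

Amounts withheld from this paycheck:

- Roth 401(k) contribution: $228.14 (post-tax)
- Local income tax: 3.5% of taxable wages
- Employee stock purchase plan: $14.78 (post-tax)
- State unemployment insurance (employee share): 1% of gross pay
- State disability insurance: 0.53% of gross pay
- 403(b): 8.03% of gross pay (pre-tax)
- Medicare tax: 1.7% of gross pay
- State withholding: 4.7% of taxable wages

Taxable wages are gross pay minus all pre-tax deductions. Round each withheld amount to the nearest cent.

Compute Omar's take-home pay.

403(b): $3,407.24 × 0.0803 = $273.60
Taxable wages = $3,407.24 − $273.60 = $3,133.64
Local income tax: $3,133.64 × 0.035 = $109.68
State withholding: $3,133.64 × 0.047 = $147.28
State disability insurance: $3,407.24 × 0.0053 = $18.06
Medicare tax: $3,407.24 × 0.017 = $57.92
State unemployment insurance (employee share): $3,407.24 × 0.01 = $34.07
Employee stock purchase plan: $14.78
Roth 401(k) contribution: $228.14
Total deductions = $273.60 + $109.68 + $147.28 + $18.06 + $57.92 + $34.07 + $14.78 + $228.14 = $883.53
Net pay = $3,407.24 − $883.53 = $2,523.71

$2,523.71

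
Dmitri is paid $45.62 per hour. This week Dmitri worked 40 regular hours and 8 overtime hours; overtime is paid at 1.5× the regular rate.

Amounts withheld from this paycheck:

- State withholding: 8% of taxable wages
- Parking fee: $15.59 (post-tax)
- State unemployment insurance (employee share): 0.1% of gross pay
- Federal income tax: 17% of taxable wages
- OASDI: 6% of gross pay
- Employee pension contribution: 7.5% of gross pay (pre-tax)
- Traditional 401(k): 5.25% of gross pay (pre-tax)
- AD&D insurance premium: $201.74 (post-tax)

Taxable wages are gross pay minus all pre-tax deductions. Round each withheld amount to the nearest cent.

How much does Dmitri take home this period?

$1,190.31

Regular pay: 40 × $45.62 = $1,824.80
Overtime pay: 8 × $45.62 × 1.5 = $547.44
Gross pay = $1,824.80 + $547.44 = $2,372.24
Employee pension contribution: $2,372.24 × 0.075 = $177.92
Traditional 401(k): $2,372.24 × 0.0525 = $124.54
Pre-tax total = $177.92 + $124.54 = $302.46
Taxable wages = $2,372.24 − $302.46 = $2,069.78
State withholding: $2,069.78 × 0.08 = $165.58
Federal income tax: $2,069.78 × 0.17 = $351.86
OASDI: $2,372.24 × 0.06 = $142.33
State unemployment insurance (employee share): $2,372.24 × 0.001 = $2.37
AD&D insurance premium: $201.74
Parking fee: $15.59
Total deductions = $177.92 + $124.54 + $165.58 + $351.86 + $142.33 + $2.37 + $201.74 + $15.59 = $1,181.93
Net pay = $2,372.24 − $1,181.93 = $1,190.31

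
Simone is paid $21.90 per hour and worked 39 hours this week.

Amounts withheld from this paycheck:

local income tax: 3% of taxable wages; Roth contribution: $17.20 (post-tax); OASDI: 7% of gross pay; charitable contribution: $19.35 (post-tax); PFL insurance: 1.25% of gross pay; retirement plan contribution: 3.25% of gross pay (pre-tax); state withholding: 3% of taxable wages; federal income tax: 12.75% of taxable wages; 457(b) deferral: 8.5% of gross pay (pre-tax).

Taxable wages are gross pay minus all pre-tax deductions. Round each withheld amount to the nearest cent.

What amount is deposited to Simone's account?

$505.40

Gross pay: 39 × $21.90 = $854.10
Retirement plan contribution: $854.10 × 0.0325 = $27.76
457(b) deferral: $854.10 × 0.085 = $72.60
Pre-tax total = $27.76 + $72.60 = $100.36
Taxable wages = $854.10 − $100.36 = $753.74
State withholding: $753.74 × 0.03 = $22.61
Local income tax: $753.74 × 0.03 = $22.61
Federal income tax: $753.74 × 0.1275 = $96.10
PFL insurance: $854.10 × 0.0125 = $10.68
OASDI: $854.10 × 0.07 = $59.79
Charitable contribution: $19.35
Roth contribution: $17.20
Total deductions = $27.76 + $72.60 + $22.61 + $22.61 + $96.10 + $10.68 + $59.79 + $19.35 + $17.20 = $348.70
Net pay = $854.10 − $348.70 = $505.40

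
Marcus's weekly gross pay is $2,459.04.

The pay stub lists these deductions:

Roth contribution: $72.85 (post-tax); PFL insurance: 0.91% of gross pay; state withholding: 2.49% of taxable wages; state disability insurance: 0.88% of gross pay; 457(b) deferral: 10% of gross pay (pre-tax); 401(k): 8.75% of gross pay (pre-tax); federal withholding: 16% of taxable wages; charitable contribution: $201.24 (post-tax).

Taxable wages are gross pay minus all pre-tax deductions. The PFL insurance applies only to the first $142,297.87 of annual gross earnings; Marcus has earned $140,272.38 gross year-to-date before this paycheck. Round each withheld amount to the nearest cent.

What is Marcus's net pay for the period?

401(k): $2,459.04 × 0.0875 = $215.17
457(b) deferral: $2,459.04 × 0.1 = $245.90
Pre-tax total = $215.17 + $245.90 = $461.07
Taxable wages = $2,459.04 − $461.07 = $1,997.97
State withholding: $1,997.97 × 0.0249 = $49.75
Federal withholding: $1,997.97 × 0.16 = $319.68
State disability insurance: $2,459.04 × 0.0088 = $21.64
PFL insurance: only $142,297.87 − $140,272.38 = $2,025.49 of this check is subject → $2,025.49 × 0.0091 = $18.43
Roth contribution: $72.85
Charitable contribution: $201.24
Total deductions = $215.17 + $245.90 + $49.75 + $319.68 + $21.64 + $18.43 + $72.85 + $201.24 = $1,144.66
Net pay = $2,459.04 − $1,144.66 = $1,314.38

$1,314.38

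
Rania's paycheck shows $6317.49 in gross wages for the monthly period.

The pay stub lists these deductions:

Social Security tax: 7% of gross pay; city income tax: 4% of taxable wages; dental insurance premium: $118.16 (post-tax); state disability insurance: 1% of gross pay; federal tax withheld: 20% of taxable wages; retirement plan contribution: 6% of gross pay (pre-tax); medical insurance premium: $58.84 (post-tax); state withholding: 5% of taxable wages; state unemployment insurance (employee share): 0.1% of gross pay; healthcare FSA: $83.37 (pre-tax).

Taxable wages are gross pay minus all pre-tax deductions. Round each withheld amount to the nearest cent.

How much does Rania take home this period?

Retirement plan contribution: $6317.49 × 0.06 = $379.05
Healthcare FSA: $83.37
Pre-tax total = $379.05 + $83.37 = $462.42
Taxable wages = $6317.49 − $462.42 = $5855.07
City income tax: $5855.07 × 0.04 = $234.20
State withholding: $5855.07 × 0.05 = $292.75
Federal tax withheld: $5855.07 × 0.2 = $1171.01
State disability insurance: $6317.49 × 0.01 = $63.17
State unemployment insurance (employee share): $6317.49 × 0.001 = $6.32
Social Security tax: $6317.49 × 0.07 = $442.22
Medical insurance premium: $58.84
Dental insurance premium: $118.16
Total deductions = $379.05 + $83.37 + $234.20 + $292.75 + $1171.01 + $63.17 + $6.32 + $442.22 + $58.84 + $118.16 = $2849.09
Net pay = $6317.49 − $2849.09 = $3468.40

$3468.40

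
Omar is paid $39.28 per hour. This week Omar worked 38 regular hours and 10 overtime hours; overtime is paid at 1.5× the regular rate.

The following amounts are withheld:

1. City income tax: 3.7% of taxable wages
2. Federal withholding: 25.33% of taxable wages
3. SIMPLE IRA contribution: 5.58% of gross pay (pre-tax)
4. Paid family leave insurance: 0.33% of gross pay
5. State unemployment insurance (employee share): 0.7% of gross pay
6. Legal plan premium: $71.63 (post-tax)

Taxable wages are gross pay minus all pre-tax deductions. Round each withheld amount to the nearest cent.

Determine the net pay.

$1,301.97

Regular pay: 38 × $39.28 = $1,492.64
Overtime pay: 10 × $39.28 × 1.5 = $589.20
Gross pay = $1,492.64 + $589.20 = $2,081.84
SIMPLE IRA contribution: $2,081.84 × 0.0558 = $116.17
Taxable wages = $2,081.84 − $116.17 = $1,965.67
City income tax: $1,965.67 × 0.037 = $72.73
Federal withholding: $1,965.67 × 0.2533 = $497.90
Paid family leave insurance: $2,081.84 × 0.0033 = $6.87
State unemployment insurance (employee share): $2,081.84 × 0.007 = $14.57
Legal plan premium: $71.63
Total deductions = $116.17 + $72.73 + $497.90 + $6.87 + $14.57 + $71.63 = $779.87
Net pay = $2,081.84 − $779.87 = $1,301.97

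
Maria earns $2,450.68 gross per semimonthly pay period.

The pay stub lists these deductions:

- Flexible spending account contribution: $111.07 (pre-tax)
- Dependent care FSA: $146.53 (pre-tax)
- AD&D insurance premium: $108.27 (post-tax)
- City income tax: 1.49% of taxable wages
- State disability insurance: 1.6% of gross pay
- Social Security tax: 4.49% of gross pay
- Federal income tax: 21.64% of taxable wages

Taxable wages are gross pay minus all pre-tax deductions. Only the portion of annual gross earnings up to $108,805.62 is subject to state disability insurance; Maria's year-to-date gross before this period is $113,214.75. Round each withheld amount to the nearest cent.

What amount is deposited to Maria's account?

$1,467.51

Dependent care FSA: $146.53
Flexible spending account contribution: $111.07
Pre-tax total = $146.53 + $111.07 = $257.60
Taxable wages = $2,450.68 − $257.60 = $2,193.08
City income tax: $2,193.08 × 0.0149 = $32.68
Federal income tax: $2,193.08 × 0.2164 = $474.58
Social Security tax: $2,450.68 × 0.0449 = $110.04
State disability insurance: annual cap $108,805.62 already reached (YTD $113,214.75), so $0.00
AD&D insurance premium: $108.27
Total deductions = $146.53 + $111.07 + $32.68 + $474.58 + $110.04 + $0.00 + $108.27 = $983.17
Net pay = $2,450.68 − $983.17 = $1,467.51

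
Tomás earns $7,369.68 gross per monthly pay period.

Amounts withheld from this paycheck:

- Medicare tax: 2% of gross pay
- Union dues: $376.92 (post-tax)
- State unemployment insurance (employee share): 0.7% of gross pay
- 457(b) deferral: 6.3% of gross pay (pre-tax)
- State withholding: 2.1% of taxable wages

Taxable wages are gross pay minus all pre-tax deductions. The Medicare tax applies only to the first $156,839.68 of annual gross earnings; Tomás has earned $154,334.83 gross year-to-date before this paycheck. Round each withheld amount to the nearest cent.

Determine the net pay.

$6,281.77

457(b) deferral: $7,369.68 × 0.063 = $464.29
Taxable wages = $7,369.68 − $464.29 = $6,905.39
State withholding: $6,905.39 × 0.021 = $145.01
State unemployment insurance (employee share): $7,369.68 × 0.007 = $51.59
Medicare tax: only $156,839.68 − $154,334.83 = $2,504.85 of this check is subject → $2,504.85 × 0.02 = $50.10
Union dues: $376.92
Total deductions = $464.29 + $145.01 + $51.59 + $50.10 + $376.92 = $1,087.91
Net pay = $7,369.68 − $1,087.91 = $6,281.77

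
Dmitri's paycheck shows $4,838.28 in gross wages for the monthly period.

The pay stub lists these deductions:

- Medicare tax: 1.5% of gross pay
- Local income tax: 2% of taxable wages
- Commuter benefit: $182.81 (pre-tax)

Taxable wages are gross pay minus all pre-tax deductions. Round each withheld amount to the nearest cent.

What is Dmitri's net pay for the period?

Commuter benefit: $182.81
Taxable wages = $4,838.28 − $182.81 = $4,655.47
Local income tax: $4,655.47 × 0.02 = $93.11
Medicare tax: $4,838.28 × 0.015 = $72.57
Total deductions = $182.81 + $93.11 + $72.57 = $348.49
Net pay = $4,838.28 − $348.49 = $4,489.79

$4,489.79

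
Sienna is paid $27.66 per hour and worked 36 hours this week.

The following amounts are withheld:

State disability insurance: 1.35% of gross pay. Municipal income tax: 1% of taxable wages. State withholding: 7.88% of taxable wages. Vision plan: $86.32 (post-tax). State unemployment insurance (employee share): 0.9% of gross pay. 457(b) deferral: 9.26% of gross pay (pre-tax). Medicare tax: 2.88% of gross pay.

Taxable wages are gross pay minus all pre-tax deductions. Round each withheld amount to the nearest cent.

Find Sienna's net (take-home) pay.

$685.91

Gross pay: 36 × $27.66 = $995.76
457(b) deferral: $995.76 × 0.0926 = $92.21
Taxable wages = $995.76 − $92.21 = $903.55
State withholding: $903.55 × 0.0788 = $71.20
Municipal income tax: $903.55 × 0.01 = $9.04
State disability insurance: $995.76 × 0.0135 = $13.44
Medicare tax: $995.76 × 0.0288 = $28.68
State unemployment insurance (employee share): $995.76 × 0.009 = $8.96
Vision plan: $86.32
Total deductions = $92.21 + $71.20 + $9.04 + $13.44 + $28.68 + $8.96 + $86.32 = $309.85
Net pay = $995.76 − $309.85 = $685.91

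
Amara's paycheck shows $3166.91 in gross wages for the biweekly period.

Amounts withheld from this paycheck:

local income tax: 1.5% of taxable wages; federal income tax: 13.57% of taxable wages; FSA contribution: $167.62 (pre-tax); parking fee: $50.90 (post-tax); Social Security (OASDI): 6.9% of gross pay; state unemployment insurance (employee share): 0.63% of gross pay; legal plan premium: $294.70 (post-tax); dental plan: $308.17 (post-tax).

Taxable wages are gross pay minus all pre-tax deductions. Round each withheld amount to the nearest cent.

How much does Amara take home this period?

FSA contribution: $167.62
Taxable wages = $3166.91 − $167.62 = $2999.29
Local income tax: $2999.29 × 0.015 = $44.99
Federal income tax: $2999.29 × 0.1357 = $407.00
State unemployment insurance (employee share): $3166.91 × 0.0063 = $19.95
Social Security (OASDI): $3166.91 × 0.069 = $218.52
Dental plan: $308.17
Parking fee: $50.90
Legal plan premium: $294.70
Total deductions = $167.62 + $44.99 + $407.00 + $19.95 + $218.52 + $308.17 + $50.90 + $294.70 = $1511.85
Net pay = $3166.91 − $1511.85 = $1655.06

$1655.06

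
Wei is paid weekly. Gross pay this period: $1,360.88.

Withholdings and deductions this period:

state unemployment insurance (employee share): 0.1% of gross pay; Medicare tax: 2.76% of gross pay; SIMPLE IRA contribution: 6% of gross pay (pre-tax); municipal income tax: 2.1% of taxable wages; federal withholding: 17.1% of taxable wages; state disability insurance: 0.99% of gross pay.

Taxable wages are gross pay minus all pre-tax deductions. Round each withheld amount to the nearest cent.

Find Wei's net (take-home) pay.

SIMPLE IRA contribution: $1,360.88 × 0.06 = $81.65
Taxable wages = $1,360.88 − $81.65 = $1,279.23
Municipal income tax: $1,279.23 × 0.021 = $26.86
Federal withholding: $1,279.23 × 0.171 = $218.75
State disability insurance: $1,360.88 × 0.0099 = $13.47
Medicare tax: $1,360.88 × 0.0276 = $37.56
State unemployment insurance (employee share): $1,360.88 × 0.001 = $1.36
Total deductions = $81.65 + $26.86 + $218.75 + $13.47 + $37.56 + $1.36 = $379.65
Net pay = $1,360.88 − $379.65 = $981.23

$981.23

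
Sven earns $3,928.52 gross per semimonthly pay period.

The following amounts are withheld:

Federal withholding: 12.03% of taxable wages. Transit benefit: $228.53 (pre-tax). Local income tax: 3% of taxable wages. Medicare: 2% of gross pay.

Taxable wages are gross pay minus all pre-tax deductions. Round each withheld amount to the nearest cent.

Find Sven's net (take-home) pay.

Transit benefit: $228.53
Taxable wages = $3,928.52 − $228.53 = $3,699.99
Federal withholding: $3,699.99 × 0.1203 = $445.11
Local income tax: $3,699.99 × 0.03 = $111.00
Medicare: $3,928.52 × 0.02 = $78.57
Total deductions = $228.53 + $445.11 + $111.00 + $78.57 = $863.21
Net pay = $3,928.52 − $863.21 = $3,065.31

$3,065.31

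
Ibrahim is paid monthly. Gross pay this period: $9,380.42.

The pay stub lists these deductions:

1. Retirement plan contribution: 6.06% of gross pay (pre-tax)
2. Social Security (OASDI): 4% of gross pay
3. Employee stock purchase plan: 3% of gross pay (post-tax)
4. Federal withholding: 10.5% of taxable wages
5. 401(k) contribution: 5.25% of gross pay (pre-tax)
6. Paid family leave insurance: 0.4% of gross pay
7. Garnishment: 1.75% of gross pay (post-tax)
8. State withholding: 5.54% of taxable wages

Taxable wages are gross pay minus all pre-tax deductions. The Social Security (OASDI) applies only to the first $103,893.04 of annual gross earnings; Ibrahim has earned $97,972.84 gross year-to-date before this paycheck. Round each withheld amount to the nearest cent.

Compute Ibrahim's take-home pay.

Retirement plan contribution: $9,380.42 × 0.0606 = $568.45
401(k) contribution: $9,380.42 × 0.0525 = $492.47
Pre-tax total = $568.45 + $492.47 = $1,060.92
Taxable wages = $9,380.42 − $1,060.92 = $8,319.50
Federal withholding: $8,319.50 × 0.105 = $873.55
State withholding: $8,319.50 × 0.0554 = $460.90
Social Security (OASDI): only $103,893.04 − $97,972.84 = $5,920.20 of this check is subject → $5,920.20 × 0.04 = $236.81
Paid family leave insurance: $9,380.42 × 0.004 = $37.52
Garnishment: $9,380.42 × 0.0175 = $164.16
Employee stock purchase plan: $9,380.42 × 0.03 = $281.41
Total deductions = $568.45 + $492.47 + $873.55 + $460.90 + $236.81 + $37.52 + $164.16 + $281.41 = $3,115.27
Net pay = $9,380.42 − $3,115.27 = $6,265.15

$6,265.15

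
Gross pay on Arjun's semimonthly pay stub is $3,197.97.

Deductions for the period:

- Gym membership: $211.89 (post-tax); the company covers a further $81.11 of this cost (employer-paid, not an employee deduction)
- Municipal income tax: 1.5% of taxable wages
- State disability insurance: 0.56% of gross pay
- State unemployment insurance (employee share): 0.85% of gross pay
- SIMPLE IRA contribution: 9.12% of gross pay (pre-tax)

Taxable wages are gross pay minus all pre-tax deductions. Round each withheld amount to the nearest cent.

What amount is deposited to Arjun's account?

SIMPLE IRA contribution: $3,197.97 × 0.0912 = $291.65
Taxable wages = $3,197.97 − $291.65 = $2,906.32
Municipal income tax: $2,906.32 × 0.015 = $43.59
State disability insurance: $3,197.97 × 0.0056 = $17.91
State unemployment insurance (employee share): $3,197.97 × 0.0085 = $27.18
Gym membership: $211.89
(Employer's $81.11 toward gym membership is not withheld from the employee.)
Total deductions = $291.65 + $43.59 + $17.91 + $27.18 + $211.89 = $592.22
Net pay = $3,197.97 − $592.22 = $2,605.75

$2,605.75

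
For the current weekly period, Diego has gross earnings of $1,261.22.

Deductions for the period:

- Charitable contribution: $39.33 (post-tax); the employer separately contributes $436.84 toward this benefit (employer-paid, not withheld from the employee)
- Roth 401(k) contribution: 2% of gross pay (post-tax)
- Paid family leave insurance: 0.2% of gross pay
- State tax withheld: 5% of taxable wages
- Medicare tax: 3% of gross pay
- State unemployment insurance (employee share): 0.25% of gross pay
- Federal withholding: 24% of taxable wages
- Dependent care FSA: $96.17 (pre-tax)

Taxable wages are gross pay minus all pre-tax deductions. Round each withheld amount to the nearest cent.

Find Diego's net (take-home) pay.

$719.13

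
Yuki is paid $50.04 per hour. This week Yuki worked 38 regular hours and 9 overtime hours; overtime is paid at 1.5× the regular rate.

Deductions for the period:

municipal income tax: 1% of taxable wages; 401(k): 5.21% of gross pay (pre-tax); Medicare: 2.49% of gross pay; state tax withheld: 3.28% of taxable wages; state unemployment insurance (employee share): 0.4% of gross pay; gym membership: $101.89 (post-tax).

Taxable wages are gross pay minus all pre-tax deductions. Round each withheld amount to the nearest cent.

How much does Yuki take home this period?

Regular pay: 38 × $50.04 = $1,901.52
Overtime pay: 9 × $50.04 × 1.5 = $675.54
Gross pay = $1,901.52 + $675.54 = $2,577.06
401(k): $2,577.06 × 0.0521 = $134.26
Taxable wages = $2,577.06 − $134.26 = $2,442.80
Municipal income tax: $2,442.80 × 0.01 = $24.43
State tax withheld: $2,442.80 × 0.0328 = $80.12
Medicare: $2,577.06 × 0.0249 = $64.17
State unemployment insurance (employee share): $2,577.06 × 0.004 = $10.31
Gym membership: $101.89
Total deductions = $134.26 + $24.43 + $80.12 + $64.17 + $10.31 + $101.89 = $415.18
Net pay = $2,577.06 − $415.18 = $2,161.88

$2,161.88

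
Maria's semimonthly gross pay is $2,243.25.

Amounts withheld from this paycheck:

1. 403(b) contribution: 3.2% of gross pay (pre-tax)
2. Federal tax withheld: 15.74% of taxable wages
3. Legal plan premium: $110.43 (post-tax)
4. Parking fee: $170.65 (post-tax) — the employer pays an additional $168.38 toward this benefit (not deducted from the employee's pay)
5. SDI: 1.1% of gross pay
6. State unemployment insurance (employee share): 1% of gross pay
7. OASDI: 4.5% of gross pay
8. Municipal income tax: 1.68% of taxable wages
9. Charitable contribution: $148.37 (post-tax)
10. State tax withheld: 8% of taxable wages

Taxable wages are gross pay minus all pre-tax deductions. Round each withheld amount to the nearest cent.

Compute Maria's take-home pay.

$1,041.97

403(b) contribution: $2,243.25 × 0.032 = $71.78
Taxable wages = $2,243.25 − $71.78 = $2,171.47
Federal tax withheld: $2,171.47 × 0.1574 = $341.79
State tax withheld: $2,171.47 × 0.08 = $173.72
Municipal income tax: $2,171.47 × 0.0168 = $36.48
SDI: $2,243.25 × 0.011 = $24.68
State unemployment insurance (employee share): $2,243.25 × 0.01 = $22.43
OASDI: $2,243.25 × 0.045 = $100.95
Charitable contribution: $148.37
Legal plan premium: $110.43
Parking fee: $170.65
(Employer's $168.38 toward parking fee is not withheld from the employee.)
Total deductions = $71.78 + $341.79 + $173.72 + $36.48 + $24.68 + $22.43 + $100.95 + $148.37 + $110.43 + $170.65 = $1,201.28
Net pay = $2,243.25 − $1,201.28 = $1,041.97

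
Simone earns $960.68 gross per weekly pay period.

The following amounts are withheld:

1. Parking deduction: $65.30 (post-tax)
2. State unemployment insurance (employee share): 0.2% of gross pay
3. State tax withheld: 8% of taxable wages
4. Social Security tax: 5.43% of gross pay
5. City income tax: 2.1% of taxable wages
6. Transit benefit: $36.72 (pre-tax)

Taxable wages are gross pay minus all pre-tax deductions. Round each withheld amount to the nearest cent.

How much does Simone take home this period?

$711.26

Transit benefit: $36.72
Taxable wages = $960.68 − $36.72 = $923.96
City income tax: $923.96 × 0.021 = $19.40
State tax withheld: $923.96 × 0.08 = $73.92
Social Security tax: $960.68 × 0.0543 = $52.16
State unemployment insurance (employee share): $960.68 × 0.002 = $1.92
Parking deduction: $65.30
Total deductions = $36.72 + $19.40 + $73.92 + $52.16 + $1.92 + $65.30 = $249.42
Net pay = $960.68 − $249.42 = $711.26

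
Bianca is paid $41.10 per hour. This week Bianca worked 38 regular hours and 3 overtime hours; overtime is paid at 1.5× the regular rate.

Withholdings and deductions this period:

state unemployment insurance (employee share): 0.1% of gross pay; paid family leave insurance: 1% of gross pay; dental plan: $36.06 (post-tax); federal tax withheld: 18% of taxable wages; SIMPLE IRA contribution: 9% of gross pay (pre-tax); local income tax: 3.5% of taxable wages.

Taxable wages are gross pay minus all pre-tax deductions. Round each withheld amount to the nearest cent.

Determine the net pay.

Regular pay: 38 × $41.10 = $1,561.80
Overtime pay: 3 × $41.10 × 1.5 = $184.95
Gross pay = $1,561.80 + $184.95 = $1,746.75
SIMPLE IRA contribution: $1,746.75 × 0.09 = $157.21
Taxable wages = $1,746.75 − $157.21 = $1,589.54
Federal tax withheld: $1,589.54 × 0.18 = $286.12
Local income tax: $1,589.54 × 0.035 = $55.63
Paid family leave insurance: $1,746.75 × 0.01 = $17.47
State unemployment insurance (employee share): $1,746.75 × 0.001 = $1.75
Dental plan: $36.06
Total deductions = $157.21 + $286.12 + $55.63 + $17.47 + $1.75 + $36.06 = $554.24
Net pay = $1,746.75 − $554.24 = $1,192.51

$1,192.51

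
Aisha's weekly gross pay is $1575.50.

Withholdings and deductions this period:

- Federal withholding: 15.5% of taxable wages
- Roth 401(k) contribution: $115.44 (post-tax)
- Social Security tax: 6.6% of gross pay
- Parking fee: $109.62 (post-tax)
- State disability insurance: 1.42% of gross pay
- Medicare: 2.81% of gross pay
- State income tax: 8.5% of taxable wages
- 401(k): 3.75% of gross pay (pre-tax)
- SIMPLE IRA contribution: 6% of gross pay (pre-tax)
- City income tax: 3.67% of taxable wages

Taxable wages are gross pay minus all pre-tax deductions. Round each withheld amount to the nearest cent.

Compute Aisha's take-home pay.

$632.78

SIMPLE IRA contribution: $1575.50 × 0.06 = $94.53
401(k): $1575.50 × 0.0375 = $59.08
Pre-tax total = $94.53 + $59.08 = $153.61
Taxable wages = $1575.50 − $153.61 = $1421.89
City income tax: $1421.89 × 0.0367 = $52.18
State income tax: $1421.89 × 0.085 = $120.86
Federal withholding: $1421.89 × 0.155 = $220.39
Social Security tax: $1575.50 × 0.066 = $103.98
Medicare: $1575.50 × 0.0281 = $44.27
State disability insurance: $1575.50 × 0.0142 = $22.37
Parking fee: $109.62
Roth 401(k) contribution: $115.44
Total deductions = $94.53 + $59.08 + $52.18 + $120.86 + $220.39 + $103.98 + $44.27 + $22.37 + $109.62 + $115.44 = $942.72
Net pay = $1575.50 − $942.72 = $632.78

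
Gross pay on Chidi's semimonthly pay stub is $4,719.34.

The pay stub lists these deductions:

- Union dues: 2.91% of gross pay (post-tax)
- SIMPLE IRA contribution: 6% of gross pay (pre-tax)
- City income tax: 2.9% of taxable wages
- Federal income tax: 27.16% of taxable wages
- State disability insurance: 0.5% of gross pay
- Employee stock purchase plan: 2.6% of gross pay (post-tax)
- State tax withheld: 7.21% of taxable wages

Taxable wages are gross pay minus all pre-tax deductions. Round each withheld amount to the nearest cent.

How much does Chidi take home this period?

SIMPLE IRA contribution: $4,719.34 × 0.06 = $283.16
Taxable wages = $4,719.34 − $283.16 = $4,436.18
Federal income tax: $4,436.18 × 0.2716 = $1,204.87
City income tax: $4,436.18 × 0.029 = $128.65
State tax withheld: $4,436.18 × 0.0721 = $319.85
State disability insurance: $4,719.34 × 0.005 = $23.60
Union dues: $4,719.34 × 0.0291 = $137.33
Employee stock purchase plan: $4,719.34 × 0.026 = $122.70
Total deductions = $283.16 + $1,204.87 + $128.65 + $319.85 + $23.60 + $137.33 + $122.70 = $2,220.16
Net pay = $4,719.34 − $2,220.16 = $2,499.18

$2,499.18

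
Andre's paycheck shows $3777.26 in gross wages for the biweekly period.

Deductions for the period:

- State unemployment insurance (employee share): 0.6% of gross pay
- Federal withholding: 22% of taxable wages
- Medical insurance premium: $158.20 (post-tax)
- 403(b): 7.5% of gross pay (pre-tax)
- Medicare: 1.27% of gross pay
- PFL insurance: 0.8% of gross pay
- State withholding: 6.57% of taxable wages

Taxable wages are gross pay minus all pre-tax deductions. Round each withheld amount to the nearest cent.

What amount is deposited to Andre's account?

403(b): $3777.26 × 0.075 = $283.29
Taxable wages = $3777.26 − $283.29 = $3493.97
State withholding: $3493.97 × 0.0657 = $229.55
Federal withholding: $3493.97 × 0.22 = $768.67
State unemployment insurance (employee share): $3777.26 × 0.006 = $22.66
Medicare: $3777.26 × 0.0127 = $47.97
PFL insurance: $3777.26 × 0.008 = $30.22
Medical insurance premium: $158.20
Total deductions = $283.29 + $229.55 + $768.67 + $22.66 + $47.97 + $30.22 + $158.20 = $1540.56
Net pay = $3777.26 − $1540.56 = $2236.70

$2236.70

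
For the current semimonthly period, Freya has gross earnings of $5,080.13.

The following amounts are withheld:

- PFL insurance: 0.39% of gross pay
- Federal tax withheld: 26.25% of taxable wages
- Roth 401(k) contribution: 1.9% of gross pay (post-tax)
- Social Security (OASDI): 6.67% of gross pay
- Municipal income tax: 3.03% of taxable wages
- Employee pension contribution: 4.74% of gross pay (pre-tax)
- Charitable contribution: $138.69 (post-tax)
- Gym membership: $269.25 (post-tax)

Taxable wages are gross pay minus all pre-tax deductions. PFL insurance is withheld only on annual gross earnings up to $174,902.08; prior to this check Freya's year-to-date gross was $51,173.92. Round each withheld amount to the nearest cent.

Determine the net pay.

$2,559.27

Employee pension contribution: $5,080.13 × 0.0474 = $240.80
Taxable wages = $5,080.13 − $240.80 = $4,839.33
Municipal income tax: $4,839.33 × 0.0303 = $146.63
Federal tax withheld: $4,839.33 × 0.2625 = $1,270.32
PFL insurance: cap not yet reached, full $5,080.13 is subject → $5,080.13 × 0.0039 = $19.81
Social Security (OASDI): $5,080.13 × 0.0667 = $338.84
Roth 401(k) contribution: $5,080.13 × 0.019 = $96.52
Charitable contribution: $138.69
Gym membership: $269.25
Total deductions = $240.80 + $146.63 + $1,270.32 + $19.81 + $338.84 + $96.52 + $138.69 + $269.25 = $2,520.86
Net pay = $5,080.13 − $2,520.86 = $2,559.27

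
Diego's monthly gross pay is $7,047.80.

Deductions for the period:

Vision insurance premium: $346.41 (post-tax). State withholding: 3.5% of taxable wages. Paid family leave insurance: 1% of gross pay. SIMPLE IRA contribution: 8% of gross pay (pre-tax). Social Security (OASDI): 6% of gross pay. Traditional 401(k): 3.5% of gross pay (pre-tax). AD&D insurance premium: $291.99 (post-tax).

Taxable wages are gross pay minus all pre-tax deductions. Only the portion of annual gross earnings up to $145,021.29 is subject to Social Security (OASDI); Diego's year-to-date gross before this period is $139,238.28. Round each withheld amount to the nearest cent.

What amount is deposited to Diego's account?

SIMPLE IRA contribution: $7,047.80 × 0.08 = $563.82
Traditional 401(k): $7,047.80 × 0.035 = $246.67
Pre-tax total = $563.82 + $246.67 = $810.49
Taxable wages = $7,047.80 − $810.49 = $6,237.31
State withholding: $6,237.31 × 0.035 = $218.31
Paid family leave insurance: $7,047.80 × 0.01 = $70.48
Social Security (OASDI): only $145,021.29 − $139,238.28 = $5,783.01 of this check is subject → $5,783.01 × 0.06 = $346.98
AD&D insurance premium: $291.99
Vision insurance premium: $346.41
Total deductions = $563.82 + $246.67 + $218.31 + $70.48 + $346.98 + $291.99 + $346.41 = $2,084.66
Net pay = $7,047.80 − $2,084.66 = $4,963.14

$4,963.14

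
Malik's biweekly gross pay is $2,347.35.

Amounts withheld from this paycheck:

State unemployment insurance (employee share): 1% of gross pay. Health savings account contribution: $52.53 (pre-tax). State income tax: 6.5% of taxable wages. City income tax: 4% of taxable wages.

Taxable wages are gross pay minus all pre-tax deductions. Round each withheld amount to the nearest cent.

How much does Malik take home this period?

Health savings account contribution: $52.53
Taxable wages = $2,347.35 − $52.53 = $2,294.82
State income tax: $2,294.82 × 0.065 = $149.16
City income tax: $2,294.82 × 0.04 = $91.79
State unemployment insurance (employee share): $2,347.35 × 0.01 = $23.47
Total deductions = $52.53 + $149.16 + $91.79 + $23.47 = $316.95
Net pay = $2,347.35 − $316.95 = $2,030.40

$2,030.40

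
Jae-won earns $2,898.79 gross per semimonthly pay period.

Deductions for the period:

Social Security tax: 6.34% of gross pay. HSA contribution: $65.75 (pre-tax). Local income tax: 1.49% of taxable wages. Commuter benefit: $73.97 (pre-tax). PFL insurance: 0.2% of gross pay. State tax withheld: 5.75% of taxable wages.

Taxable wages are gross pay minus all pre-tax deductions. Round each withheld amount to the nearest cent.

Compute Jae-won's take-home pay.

Commuter benefit: $73.97
HSA contribution: $65.75
Pre-tax total = $73.97 + $65.75 = $139.72
Taxable wages = $2,898.79 − $139.72 = $2,759.07
State tax withheld: $2,759.07 × 0.0575 = $158.65
Local income tax: $2,759.07 × 0.0149 = $41.11
PFL insurance: $2,898.79 × 0.002 = $5.80
Social Security tax: $2,898.79 × 0.0634 = $183.78
Total deductions = $73.97 + $65.75 + $158.65 + $41.11 + $5.80 + $183.78 = $529.06
Net pay = $2,898.79 − $529.06 = $2,369.73

$2,369.73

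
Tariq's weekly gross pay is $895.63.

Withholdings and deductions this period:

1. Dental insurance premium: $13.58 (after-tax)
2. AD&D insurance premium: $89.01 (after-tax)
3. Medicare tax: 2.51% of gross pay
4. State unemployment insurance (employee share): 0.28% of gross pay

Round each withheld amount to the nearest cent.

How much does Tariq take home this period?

$768.05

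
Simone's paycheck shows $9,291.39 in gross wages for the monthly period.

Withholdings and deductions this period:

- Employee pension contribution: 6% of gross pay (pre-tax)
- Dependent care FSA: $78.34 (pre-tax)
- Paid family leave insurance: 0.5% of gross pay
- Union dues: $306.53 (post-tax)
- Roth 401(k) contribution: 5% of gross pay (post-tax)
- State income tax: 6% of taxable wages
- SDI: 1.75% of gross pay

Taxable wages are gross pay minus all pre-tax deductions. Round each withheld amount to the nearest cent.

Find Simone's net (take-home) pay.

Dependent care FSA: $78.34
Employee pension contribution: $9,291.39 × 0.06 = $557.48
Pre-tax total = $78.34 + $557.48 = $635.82
Taxable wages = $9,291.39 − $635.82 = $8,655.57
State income tax: $8,655.57 × 0.06 = $519.33
Paid family leave insurance: $9,291.39 × 0.005 = $46.46
SDI: $9,291.39 × 0.0175 = $162.60
Roth 401(k) contribution: $9,291.39 × 0.05 = $464.57
Union dues: $306.53
Total deductions = $78.34 + $557.48 + $519.33 + $46.46 + $162.60 + $464.57 + $306.53 = $2,135.31
Net pay = $9,291.39 − $2,135.31 = $7,156.08

$7,156.08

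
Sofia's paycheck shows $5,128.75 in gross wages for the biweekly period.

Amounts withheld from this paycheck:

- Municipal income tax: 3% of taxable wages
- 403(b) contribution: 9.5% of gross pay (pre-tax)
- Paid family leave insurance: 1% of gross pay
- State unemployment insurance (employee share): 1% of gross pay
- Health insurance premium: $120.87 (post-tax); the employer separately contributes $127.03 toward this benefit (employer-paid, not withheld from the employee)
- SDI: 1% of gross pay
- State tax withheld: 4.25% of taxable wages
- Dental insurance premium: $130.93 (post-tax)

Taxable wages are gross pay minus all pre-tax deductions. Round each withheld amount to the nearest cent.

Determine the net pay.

$3,899.34

403(b) contribution: $5,128.75 × 0.095 = $487.23
Taxable wages = $5,128.75 − $487.23 = $4,641.52
State tax withheld: $4,641.52 × 0.0425 = $197.26
Municipal income tax: $4,641.52 × 0.03 = $139.25
Paid family leave insurance: $5,128.75 × 0.01 = $51.29
State unemployment insurance (employee share): $5,128.75 × 0.01 = $51.29
SDI: $5,128.75 × 0.01 = $51.29
Health insurance premium: $120.87
Dental insurance premium: $130.93
(Employer's $127.03 toward health insurance premium is not withheld from the employee.)
Total deductions = $487.23 + $197.26 + $139.25 + $51.29 + $51.29 + $51.29 + $120.87 + $130.93 = $1,229.41
Net pay = $5,128.75 − $1,229.41 = $3,899.34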